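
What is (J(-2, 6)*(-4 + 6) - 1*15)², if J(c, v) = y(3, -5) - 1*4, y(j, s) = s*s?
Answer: 729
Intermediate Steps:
y(j, s) = s²
J(c, v) = 21 (J(c, v) = (-5)² - 1*4 = 25 - 4 = 21)
(J(-2, 6)*(-4 + 6) - 1*15)² = (21*(-4 + 6) - 1*15)² = (21*2 - 15)² = (42 - 15)² = 27² = 729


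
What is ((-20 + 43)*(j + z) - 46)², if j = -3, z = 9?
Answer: 8464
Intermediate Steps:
((-20 + 43)*(j + z) - 46)² = ((-20 + 43)*(-3 + 9) - 46)² = (23*6 - 46)² = (138 - 46)² = 92² = 8464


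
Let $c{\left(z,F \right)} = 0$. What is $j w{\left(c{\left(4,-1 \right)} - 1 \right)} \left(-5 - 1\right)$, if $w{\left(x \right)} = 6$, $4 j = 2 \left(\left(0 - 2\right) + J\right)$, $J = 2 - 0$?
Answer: $0$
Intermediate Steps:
$J = 2$ ($J = 2 + 0 = 2$)
$j = 0$ ($j = \frac{2 \left(\left(0 - 2\right) + 2\right)}{4} = \frac{2 \left(-2 + 2\right)}{4} = \frac{2 \cdot 0}{4} = \frac{1}{4} \cdot 0 = 0$)
$j w{\left(c{\left(4,-1 \right)} - 1 \right)} \left(-5 - 1\right) = 0 \cdot 6 \left(-5 - 1\right) = 0 \left(-6\right) = 0$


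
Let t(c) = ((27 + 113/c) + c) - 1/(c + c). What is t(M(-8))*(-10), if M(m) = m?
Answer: -395/8 ≈ -49.375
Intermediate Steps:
t(c) = 27 + c + 225/(2*c) (t(c) = (27 + c + 113/c) - 1/(2*c) = 27 + c + 225/(2*c))
t(M(-8))*(-10) = (27 - 8 + (225/2)/(-8))*(-10) = (27 - 8 + (225/2)*(-1/8))*(-10) = (27 - 8 - 225/16)*(-10) = (79/16)*(-10) = -395/8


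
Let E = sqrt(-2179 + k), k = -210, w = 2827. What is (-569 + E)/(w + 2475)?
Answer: -569/5302 + I*sqrt(2389)/5302 ≈ -0.10732 + 0.0092187*I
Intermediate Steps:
E = I*sqrt(2389) (E = sqrt(-2179 - 210) = sqrt(-2389) = I*sqrt(2389) ≈ 48.877*I)
(-569 + E)/(w + 2475) = (-569 + I*sqrt(2389))/(2827 + 2475) = (-569 + I*sqrt(2389))/5302 = (-569 + I*sqrt(2389))*(1/5302) = -569/5302 + I*sqrt(2389)/5302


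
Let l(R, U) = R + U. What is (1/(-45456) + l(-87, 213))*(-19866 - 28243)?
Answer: -275542132595/45456 ≈ -6.0617e+6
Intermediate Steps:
(1/(-45456) + l(-87, 213))*(-19866 - 28243) = (1/(-45456) + (-87 + 213))*(-19866 - 28243) = (-1/45456 + 126)*(-48109) = (5727455/45456)*(-48109) = -275542132595/45456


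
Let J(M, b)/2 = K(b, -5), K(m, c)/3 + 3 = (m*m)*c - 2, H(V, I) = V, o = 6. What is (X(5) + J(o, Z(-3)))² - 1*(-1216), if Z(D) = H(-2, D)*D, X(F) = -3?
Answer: 1239985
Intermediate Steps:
Z(D) = -2*D
K(m, c) = -15 + 3*c*m² (K(m, c) = -9 + 3*((m*m)*c - 2) = -9 + 3*(m²*c - 2) = -9 + 3*(c*m² - 2) = -9 + 3*(-2 + c*m²) = -9 + (-6 + 3*c*m²) = -15 + 3*c*m²)
J(M, b) = -30 - 30*b² (J(M, b) = 2*(-15 + 3*(-5)*b²) = 2*(-15 - 15*b²) = -30 - 30*b²)
(X(5) + J(o, Z(-3)))² - 1*(-1216) = (-3 + (-30 - 30*(-2*(-3))²))² - 1*(-1216) = (-3 + (-30 - 30*6²))² + 1216 = (-3 + (-30 - 30*36))² + 1216 = (-3 + (-30 - 1080))² + 1216 = (-3 - 1110)² + 1216 = (-1113)² + 1216 = 1238769 + 1216 = 1239985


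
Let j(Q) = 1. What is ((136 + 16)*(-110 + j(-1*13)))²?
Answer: 274498624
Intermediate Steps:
((136 + 16)*(-110 + j(-1*13)))² = ((136 + 16)*(-110 + 1))² = (152*(-109))² = (-16568)² = 274498624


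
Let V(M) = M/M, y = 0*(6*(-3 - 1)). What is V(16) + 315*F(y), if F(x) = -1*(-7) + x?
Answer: 2206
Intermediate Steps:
y = 0 (y = 0*(6*(-4)) = 0*(-24) = 0)
V(M) = 1
F(x) = 7 + x
V(16) + 315*F(y) = 1 + 315*(7 + 0) = 1 + 315*7 = 1 + 2205 = 2206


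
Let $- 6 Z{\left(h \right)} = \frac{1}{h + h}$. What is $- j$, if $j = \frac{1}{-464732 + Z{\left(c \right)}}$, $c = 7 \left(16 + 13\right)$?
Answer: $\frac{2436}{1132087153} \approx 2.1518 \cdot 10^{-6}$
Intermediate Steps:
$c = 203$ ($c = 7 \cdot 29 = 203$)
$Z{\left(h \right)} = - \frac{1}{12 h}$ ($Z{\left(h \right)} = - \frac{1}{6 \left(h + h\right)} = - \frac{1}{6 \cdot 2 h} = - \frac{\frac{1}{2} \frac{1}{h}}{6} = - \frac{1}{12 h}$)
$j = - \frac{2436}{1132087153}$ ($j = \frac{1}{-464732 - \frac{1}{12 \cdot 203}} = \frac{1}{-464732 - \frac{1}{2436}} = \frac{1}{- \frac{1132087153}{2436}} = - \frac{2436}{1132087153} \approx -2.1518 \cdot 10^{-6}$)
$- j = \left(-1\right) \left(- \frac{2436}{1132087153}\right) = \frac{2436}{1132087153}$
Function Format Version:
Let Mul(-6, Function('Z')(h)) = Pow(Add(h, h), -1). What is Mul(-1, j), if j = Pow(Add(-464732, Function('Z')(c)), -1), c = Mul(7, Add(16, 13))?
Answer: Rational(2436, 1132087153) ≈ 2.1518e-6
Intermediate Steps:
c = 203 (c = Mul(7, 29) = 203)
Function('Z')(h) = Mul(Rational(-1, 12), Pow(h, -1)) (Function('Z')(h) = Mul(Rational(-1, 6), Pow(Add(h, h), -1)) = Mul(Rational(-1, 6), Pow(Mul(2, h), -1)) = Mul(Rational(-1, 6), Mul(Rational(1, 2), Pow(h, -1))) = Mul(Rational(-1, 12), Pow(h, -1)))
j = Rational(-2436, 1132087153) (j = Pow(Add(-464732, Mul(Rational(-1, 12), Pow(203, -1))), -1) = Pow(Add(-464732, Mul(Rational(-1, 12), Rational(1, 203))), -1) = Pow(Add(-464732, Rational(-1, 2436)), -1) = Pow(Rational(-1132087153, 2436), -1) = Rational(-2436, 1132087153) ≈ -2.1518e-6)
Mul(-1, j) = Mul(-1, Rational(-2436, 1132087153)) = Rational(2436, 1132087153)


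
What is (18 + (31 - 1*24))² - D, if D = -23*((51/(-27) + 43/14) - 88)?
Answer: -172847/126 ≈ -1371.8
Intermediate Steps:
D = 251597/126 (D = -23*((51*(-1/27) + 43*(1/14)) - 88) = -23*((-17/9 + 43/14) - 88) = -23*(149/126 - 88) = -23*(-10939/126) = 251597/126 ≈ 1996.8)
(18 + (31 - 1*24))² - D = (18 + (31 - 1*24))² - 1*251597/126 = (18 + (31 - 24))² - 251597/126 = (18 + 7)² - 251597/126 = 25² - 251597/126 = 625 - 251597/126 = -172847/126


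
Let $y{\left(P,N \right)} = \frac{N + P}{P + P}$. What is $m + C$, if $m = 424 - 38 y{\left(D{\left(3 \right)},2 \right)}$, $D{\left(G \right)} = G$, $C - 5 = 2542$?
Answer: $\frac{8818}{3} \approx 2939.3$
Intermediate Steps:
$C = 2547$ ($C = 5 + 2542 = 2547$)
$y{\left(P,N \right)} = \frac{N + P}{2 P}$
$m = \frac{1177}{3}$ ($m = 424 - 38 \frac{2 + 3}{2 \cdot 3} = 424 - 38 \cdot \frac{1}{2} \cdot \frac{1}{3} \cdot 5 = 424 - 38 \cdot \frac{5}{6} = 424 - \frac{95}{3} = \frac{1177}{3} \approx 392.33$)
$m + C = \frac{1177}{3} + 2547 = \frac{8818}{3}$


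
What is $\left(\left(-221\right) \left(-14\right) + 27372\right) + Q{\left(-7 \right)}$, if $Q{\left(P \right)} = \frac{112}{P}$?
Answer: $30450$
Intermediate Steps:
$\left(\left(-221\right) \left(-14\right) + 27372\right) + Q{\left(-7 \right)} = \left(\left(-221\right) \left(-14\right) + 27372\right) + \frac{112}{-7} = \left(3094 + 27372\right) + 112 \left(- \frac{1}{7}\right) = 30466 - 16 = 30450$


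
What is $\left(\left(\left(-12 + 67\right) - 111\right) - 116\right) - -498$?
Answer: $326$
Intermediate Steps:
$\left(\left(\left(-12 + 67\right) - 111\right) - 116\right) - -498 = \left(\left(55 - 111\right) - 116\right) + 498 = \left(-56 - 116\right) + 498 = -172 + 498 = 326$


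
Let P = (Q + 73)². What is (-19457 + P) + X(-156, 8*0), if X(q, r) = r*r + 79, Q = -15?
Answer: -16014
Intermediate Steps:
X(q, r) = 79 + r² (X(q, r) = r² + 79 = 79 + r²)
P = 3364 (P = (-15 + 73)² = 58² = 3364)
(-19457 + P) + X(-156, 8*0) = (-19457 + 3364) + (79 + (8*0)²) = -16093 + (79 + 0²) = -16093 + (79 + 0) = -16093 + 79 = -16014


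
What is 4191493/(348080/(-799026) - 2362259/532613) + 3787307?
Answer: 159655833833416768/54549955073 ≈ 2.9268e+6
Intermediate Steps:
4191493/(348080/(-799026) - 2362259/532613) + 3787307 = 4191493/(348080*(-1/799026) - 2362259*1/532613) + 3787307 = 4191493/(-9160/21027 - 2362259/532613) + 3787307 = 4191493/(-54549955073/11199253551) + 3787307 = 4191493*(-11199253551/54549955073) + 3787307 = -46941592864241643/54549955073 + 3787307 = 159655833833416768/54549955073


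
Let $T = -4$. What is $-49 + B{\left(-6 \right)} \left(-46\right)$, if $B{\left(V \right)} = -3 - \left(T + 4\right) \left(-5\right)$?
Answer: $89$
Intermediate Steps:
$B{\left(V \right)} = -3$ ($B{\left(V \right)} = -3 - \left(-4 + 4\right) \left(-5\right) = -3 - 0 \left(-5\right) = -3 - 0 = -3 + 0 = -3$)
$-49 + B{\left(-6 \right)} \left(-46\right) = -49 - -138 = -49 + 138 = 89$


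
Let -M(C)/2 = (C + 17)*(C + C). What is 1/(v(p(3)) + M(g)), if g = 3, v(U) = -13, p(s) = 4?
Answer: -1/253 ≈ -0.0039526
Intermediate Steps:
M(C) = -4*C*(17 + C) (M(C) = -2*(C + 17)*(C + C) = -2*(17 + C)*2*C = -4*C*(17 + C))
1/(v(p(3)) + M(g)) = 1/(-13 - 4*3*(17 + 3)) = 1/(-13 - 4*3*20) = 1/(-13 - 240) = 1/(-253) = -1/253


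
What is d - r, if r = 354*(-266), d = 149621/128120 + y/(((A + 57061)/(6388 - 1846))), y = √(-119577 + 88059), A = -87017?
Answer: 12064441301/128120 - 6813*I*√3502/14978 ≈ 94165.0 - 26.918*I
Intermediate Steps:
y = 3*I*√3502 (y = √(-31518) = 3*I*√3502 ≈ 177.53*I)
d = 149621/128120 - 6813*I*√3502/14978 (d = 149621/128120 + (3*I*√3502)/(((-87017 + 57061)/(6388 - 1846))) = 149621*(1/128120) + (3*I*√3502)/((-29956/4542)) = 149621/128120 + (3*I*√3502)/((-29956*1/4542)) = 149621/128120 + (3*I*√3502)/(-14978/2271) = 149621/128120 + (3*I*√3502)*(-2271/14978) = 149621/128120 - 6813*I*√3502/14978 ≈ 1.1678 - 26.918*I)
r = -94164
d - r = (149621/128120 - 6813*I*√3502/14978) - 1*(-94164) = (149621/128120 - 6813*I*√3502/14978) + 94164 = 12064441301/128120 - 6813*I*√3502/14978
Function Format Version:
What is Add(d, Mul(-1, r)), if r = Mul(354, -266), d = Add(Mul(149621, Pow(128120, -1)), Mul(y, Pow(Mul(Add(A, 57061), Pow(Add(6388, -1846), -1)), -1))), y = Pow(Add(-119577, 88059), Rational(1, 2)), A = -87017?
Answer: Add(Rational(12064441301, 128120), Mul(Rational(-6813, 14978), I, Pow(3502, Rational(1, 2)))) ≈ Add(94165., Mul(-26.918, I))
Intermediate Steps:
y = Mul(3, I, Pow(3502, Rational(1, 2))) (y = Pow(-31518, Rational(1, 2)) = Mul(3, I, Pow(3502, Rational(1, 2))) ≈ Mul(177.53, I))
d = Add(Rational(149621, 128120), Mul(Rational(-6813, 14978), I, Pow(3502, Rational(1, 2)))) (d = Add(Mul(149621, Pow(128120, -1)), Mul(Mul(3, I, Pow(3502, Rational(1, 2))), Pow(Mul(Add(-87017, 57061), Pow(Add(6388, -1846), -1)), -1))) = Add(Mul(149621, Rational(1, 128120)), Mul(Mul(3, I, Pow(3502, Rational(1, 2))), Pow(Mul(-29956, Pow(4542, -1)), -1))) = Add(Rational(149621, 128120), Mul(Mul(3, I, Pow(3502, Rational(1, 2))), Pow(Mul(-29956, Rational(1, 4542)), -1))) = Add(Rational(149621, 128120), Mul(Mul(3, I, Pow(3502, Rational(1, 2))), Pow(Rational(-14978, 2271), -1))) = Add(Rational(149621, 128120), Mul(Mul(3, I, Pow(3502, Rational(1, 2))), Rational(-2271, 14978))) = Add(Rational(149621, 128120), Mul(Rational(-6813, 14978), I, Pow(3502, Rational(1, 2)))) ≈ Add(1.1678, Mul(-26.918, I)))
r = -94164
Add(d, Mul(-1, r)) = Add(Add(Rational(149621, 128120), Mul(Rational(-6813, 14978), I, Pow(3502, Rational(1, 2)))), Mul(-1, -94164)) = Add(Add(Rational(149621, 128120), Mul(Rational(-6813, 14978), I, Pow(3502, Rational(1, 2)))), 94164) = Add(Rational(12064441301, 128120), Mul(Rational(-6813, 14978), I, Pow(3502, Rational(1, 2))))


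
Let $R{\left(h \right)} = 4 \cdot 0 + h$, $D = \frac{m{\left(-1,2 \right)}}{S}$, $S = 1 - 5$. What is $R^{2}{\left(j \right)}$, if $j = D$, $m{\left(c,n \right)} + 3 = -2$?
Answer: $\frac{25}{16} \approx 1.5625$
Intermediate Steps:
$m{\left(c,n \right)} = -5$ ($m{\left(c,n \right)} = -3 - 2 = -5$)
$S = -4$
$D = \frac{5}{4}$ ($D = - \frac{5}{-4} = \left(-5\right) \left(- \frac{1}{4}\right) = \frac{5}{4} \approx 1.25$)
$j = \frac{5}{4} \approx 1.25$
$R{\left(h \right)} = h$ ($R{\left(h \right)} = 0 + h = h$)
$R^{2}{\left(j \right)} = \left(\frac{5}{4}\right)^{2} = \frac{25}{16}$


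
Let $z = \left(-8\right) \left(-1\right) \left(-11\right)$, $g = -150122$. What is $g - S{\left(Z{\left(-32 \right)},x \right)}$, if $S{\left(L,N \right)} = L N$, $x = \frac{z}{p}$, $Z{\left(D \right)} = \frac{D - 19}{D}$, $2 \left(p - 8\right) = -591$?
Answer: $- \frac{172640861}{1150} \approx -1.5012 \cdot 10^{5}$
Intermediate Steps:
$p = - \frac{575}{2}$ ($p = 8 + \frac{1}{2} \left(-591\right) = 8 - \frac{591}{2} = - \frac{575}{2} \approx -287.5$)
$z = -88$ ($z = 8 \left(-11\right) = -88$)
$Z{\left(D \right)} = \frac{-19 + D}{D}$
$x = \frac{176}{575}$ ($x = - \frac{88}{- \frac{575}{2}} = \left(-88\right) \left(- \frac{2}{575}\right) = \frac{176}{575} \approx 0.30609$)
$g - S{\left(Z{\left(-32 \right)},x \right)} = -150122 - \frac{-19 - 32}{-32} \cdot \frac{176}{575} = -150122 - \left(- \frac{1}{32}\right) \left(-51\right) \frac{176}{575} = -150122 - \frac{51}{32} \cdot \frac{176}{575} = -150122 - \frac{561}{1150} = - \frac{172640861}{1150}$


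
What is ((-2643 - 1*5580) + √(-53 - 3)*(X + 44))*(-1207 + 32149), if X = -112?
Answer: -254436066 - 4208112*I*√14 ≈ -2.5444e+8 - 1.5745e+7*I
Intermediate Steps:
((-2643 - 1*5580) + √(-53 - 3)*(X + 44))*(-1207 + 32149) = ((-2643 - 1*5580) + √(-53 - 3)*(-112 + 44))*(-1207 + 32149) = ((-2643 - 5580) + √(-56)*(-68))*30942 = (-8223 + (2*I*√14)*(-68))*30942 = (-8223 - 136*I*√14)*30942 = -254436066 - 4208112*I*√14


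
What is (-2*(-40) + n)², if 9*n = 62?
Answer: 611524/81 ≈ 7549.7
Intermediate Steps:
n = 62/9 (n = (⅑)*62 = 62/9 ≈ 6.8889)
(-2*(-40) + n)² = (-2*(-40) + 62/9)² = (80 + 62/9)² = (782/9)² = 611524/81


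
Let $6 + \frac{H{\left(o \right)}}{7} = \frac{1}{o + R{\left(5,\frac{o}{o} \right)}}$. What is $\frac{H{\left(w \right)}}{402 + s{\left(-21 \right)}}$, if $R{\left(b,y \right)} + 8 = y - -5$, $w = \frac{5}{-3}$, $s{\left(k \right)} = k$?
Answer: $- \frac{161}{1397} \approx -0.11525$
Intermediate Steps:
$w = - \frac{5}{3}$ ($w = 5 \left(- \frac{1}{3}\right) = - \frac{5}{3} \approx -1.6667$)
$R{\left(b,y \right)} = -3 + y$ ($R{\left(b,y \right)} = -8 + \left(y - -5\right) = -8 + \left(y + 5\right) = -8 + \left(5 + y\right) = -3 + y$)
$H{\left(o \right)} = -42 + \frac{7}{-2 + o}$ ($H{\left(o \right)} = -42 + \frac{7}{o - \left(3 - \frac{o}{o}\right)} = -42 + \frac{7}{o + \left(-3 + 1\right)} = -42 + \frac{7}{o - 2} = -42 + \frac{7}{-2 + o}$)
$\frac{H{\left(w \right)}}{402 + s{\left(-21 \right)}} = \frac{7 \frac{1}{-2 - \frac{5}{3}} \left(13 - -10\right)}{402 - 21} = \frac{7 \frac{1}{- \frac{11}{3}} \left(13 + 10\right)}{381} = 7 \left(- \frac{3}{11}\right) 23 \cdot \frac{1}{381} = \left(- \frac{483}{11}\right) \frac{1}{381} = - \frac{161}{1397}$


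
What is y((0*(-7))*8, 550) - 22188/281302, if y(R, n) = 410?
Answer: 57655816/140651 ≈ 409.92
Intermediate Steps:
y((0*(-7))*8, 550) - 22188/281302 = 410 - 22188/281302 = 410 - 1*11094/140651 = 410 - 11094/140651 = 57655816/140651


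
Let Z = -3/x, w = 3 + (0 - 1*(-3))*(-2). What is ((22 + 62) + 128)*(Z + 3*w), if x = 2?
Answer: -2226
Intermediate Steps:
w = -3 (w = 3 + (0 + 3)*(-2) = 3 + 3*(-2) = 3 - 6 = -3)
Z = -3/2 ≈ -1.5000
((22 + 62) + 128)*(Z + 3*w) = ((22 + 62) + 128)*(-3/2 + 3*(-3)) = (84 + 128)*(-3/2 - 9) = 212*(-21/2) = -2226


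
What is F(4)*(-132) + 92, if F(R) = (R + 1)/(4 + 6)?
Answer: 26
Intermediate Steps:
F(R) = ⅒ + R/10 (F(R) = (1 + R)/10 = (1 + R)*(⅒) = ⅒ + R/10)
F(4)*(-132) + 92 = (⅒ + (⅒)*4)*(-132) + 92 = (⅒ + ⅖)*(-132) + 92 = (½)*(-132) + 92 = -66 + 92 = 26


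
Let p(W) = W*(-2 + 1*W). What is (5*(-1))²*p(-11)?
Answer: 3575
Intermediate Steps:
p(W) = W*(-2 + W)
(5*(-1))²*p(-11) = (5*(-1))²*(-11*(-2 - 11)) = (-5)²*(-11*(-13)) = 25*143 = 3575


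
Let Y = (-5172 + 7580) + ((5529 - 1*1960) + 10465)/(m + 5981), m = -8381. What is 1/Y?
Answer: 400/960861 ≈ 0.00041629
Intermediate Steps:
Y = 960861/400 (Y = (-5172 + 7580) + ((5529 - 1*1960) + 10465)/(-8381 + 5981) = 2408 + ((5529 - 1960) + 10465)/(-2400) = 2408 + (3569 + 10465)*(-1/2400) = 2408 + 14034*(-1/2400) = 2408 - 2339/400 = 960861/400 ≈ 2402.2)
1/Y = 1/(960861/400) = 400/960861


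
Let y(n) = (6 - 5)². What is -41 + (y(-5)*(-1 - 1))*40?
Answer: -121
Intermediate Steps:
y(n) = 1 (y(n) = 1² = 1)
-41 + (y(-5)*(-1 - 1))*40 = -41 + (1*(-1 - 1))*40 = -41 + (1*(-2))*40 = -41 - 2*40 = -41 - 80 = -121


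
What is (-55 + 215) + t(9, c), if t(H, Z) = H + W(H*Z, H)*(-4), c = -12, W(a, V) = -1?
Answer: 173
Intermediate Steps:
t(H, Z) = 4 + H (t(H, Z) = H - 1*(-4) = H + 4 = 4 + H)
(-55 + 215) + t(9, c) = (-55 + 215) + (4 + 9) = 160 + 13 = 173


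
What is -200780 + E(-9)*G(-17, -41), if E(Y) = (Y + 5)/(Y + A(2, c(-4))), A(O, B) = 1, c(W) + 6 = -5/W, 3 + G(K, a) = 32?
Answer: -401531/2 ≈ -2.0077e+5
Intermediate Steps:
G(K, a) = 29 (G(K, a) = -3 + 32 = 29)
c(W) = -6 - 5/W
E(Y) = (5 + Y)/(1 + Y) (E(Y) = (Y + 5)/(Y + 1) = (5 + Y)/(1 + Y))
-200780 + E(-9)*G(-17, -41) = -200780 + ((5 - 9)/(1 - 9))*29 = -200780 + (-4/(-8))*29 = -200780 - ⅛*(-4)*29 = -200780 + (½)*29 = -200780 + 29/2 = -401531/2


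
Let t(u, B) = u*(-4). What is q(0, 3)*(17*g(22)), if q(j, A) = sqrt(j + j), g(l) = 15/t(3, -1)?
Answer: 0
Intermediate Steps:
t(u, B) = -4*u
g(l) = -5/4 (g(l) = 15/((-4*3)) = 15/(-12) = 15*(-1/12) = -5/4)
q(j, A) = sqrt(2)*sqrt(j) (q(j, A) = sqrt(2*j) = sqrt(2)*sqrt(j))
q(0, 3)*(17*g(22)) = (sqrt(2)*sqrt(0))*(17*(-5/4)) = (sqrt(2)*0)*(-85/4) = 0*(-85/4) = 0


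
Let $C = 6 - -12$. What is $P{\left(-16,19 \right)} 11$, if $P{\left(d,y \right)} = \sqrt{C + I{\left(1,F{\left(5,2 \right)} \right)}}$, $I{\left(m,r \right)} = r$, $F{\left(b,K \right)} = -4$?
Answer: $11 \sqrt{14} \approx 41.158$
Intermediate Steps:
$C = 18$ ($C = 6 + 12 = 18$)
$P{\left(d,y \right)} = \sqrt{14}$ ($P{\left(d,y \right)} = \sqrt{18 - 4} = \sqrt{14}$)
$P{\left(-16,19 \right)} 11 = \sqrt{14} \cdot 11 = 11 \sqrt{14}$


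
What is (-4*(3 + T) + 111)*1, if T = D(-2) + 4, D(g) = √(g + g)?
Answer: 83 - 8*I ≈ 83.0 - 8.0*I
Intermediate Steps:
D(g) = √2*√g (D(g) = √(2*g) = √2*√g)
T = 4 + 2*I (T = √2*√(-2) + 4 = √2*(I*√2) + 4 = 2*I + 4 = 4 + 2*I ≈ 4.0 + 2.0*I)
(-4*(3 + T) + 111)*1 = (-4*(3 + (4 + 2*I)) + 111)*1 = (-4*(7 + 2*I) + 111)*1 = ((-28 - 8*I) + 111)*1 = (83 - 8*I)*1 = 83 - 8*I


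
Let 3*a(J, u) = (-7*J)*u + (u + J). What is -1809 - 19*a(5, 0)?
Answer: -5522/3 ≈ -1840.7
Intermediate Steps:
a(J, u) = J/3 + u/3 - 7*J*u/3 (a(J, u) = ((-7*J)*u + (u + J))/3 = (-7*J*u + (J + u))/3 = (J + u - 7*J*u)/3 = J/3 + u/3 - 7*J*u/3)
-1809 - 19*a(5, 0) = -1809 - 19*((1/3)*5 + (1/3)*0 - 7/3*5*0) = -1809 - 19*(5/3 + 0 + 0) = -1809 - 19*5/3 = -1809 - 1*95/3 = -1809 - 95/3 = -5522/3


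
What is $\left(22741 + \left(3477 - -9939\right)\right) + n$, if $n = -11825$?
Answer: $24332$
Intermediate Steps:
$\left(22741 + \left(3477 - -9939\right)\right) + n = \left(22741 + \left(3477 - -9939\right)\right) - 11825 = \left(22741 + \left(3477 + 9939\right)\right) - 11825 = \left(22741 + 13416\right) - 11825 = 36157 - 11825 = 24332$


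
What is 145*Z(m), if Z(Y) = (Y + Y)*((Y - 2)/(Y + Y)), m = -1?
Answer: -435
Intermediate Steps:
Z(Y) = -2 + Y (Z(Y) = (2*Y)*((-2 + Y)/((2*Y))) = (2*Y)*((-2 + Y)*(1/(2*Y))) = (2*Y)*((-2 + Y)/(2*Y)) = -2 + Y)
145*Z(m) = 145*(-2 - 1) = 145*(-3) = -435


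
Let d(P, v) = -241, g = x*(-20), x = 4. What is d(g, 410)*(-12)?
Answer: 2892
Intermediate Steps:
g = -80 (g = 4*(-20) = -80)
d(g, 410)*(-12) = -241*(-12) = 2892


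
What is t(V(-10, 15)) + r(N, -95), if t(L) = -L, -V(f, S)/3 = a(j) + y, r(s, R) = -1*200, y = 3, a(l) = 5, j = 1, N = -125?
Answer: -176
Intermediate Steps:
r(s, R) = -200
V(f, S) = -24 (V(f, S) = -3*(5 + 3) = -3*8 = -24)
t(V(-10, 15)) + r(N, -95) = -1*(-24) - 200 = 24 - 200 = -176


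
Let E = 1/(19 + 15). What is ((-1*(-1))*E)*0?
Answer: 0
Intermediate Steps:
E = 1/34 ≈ 0.029412
((-1*(-1))*E)*0 = (-1*(-1)*(1/34))*0 = (1*(1/34))*0 = (1/34)*0 = 0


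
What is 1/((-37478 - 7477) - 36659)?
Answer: -1/81614 ≈ -1.2253e-5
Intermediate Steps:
1/((-37478 - 7477) - 36659) = 1/(-44955 - 36659) = 1/(-81614) = -1/81614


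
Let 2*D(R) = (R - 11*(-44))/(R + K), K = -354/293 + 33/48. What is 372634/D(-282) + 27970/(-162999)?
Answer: -40223083196521811/38589035256 ≈ -1.0423e+6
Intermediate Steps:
K = -2441/4688 (K = -354*1/293 + 33*(1/48) = -354/293 + 11/16 = -2441/4688 ≈ -0.52069)
D(R) = (484 + R)/(2*(-2441/4688 + R)) (D(R) = ((R - 11*(-44))/(R - 2441/4688))/2 = ((R + 484)/(-2441/4688 + R))/2 = ((484 + R)/(-2441/4688 + R))/2 = (484 + R)/(2*(-2441/4688 + R)))
372634/D(-282) + 27970/(-162999) = 372634/((2344*(484 - 282)/(-2441 + 4688*(-282)))) + 27970/(-162999) = 372634/((2344*202/(-2441 - 1322016))) + 27970*(-1/162999) = 372634/((2344*202/(-1324457))) - 27970/162999 = 372634/((2344*(-1/1324457)*202)) - 27970/162999 = 372634/(-473488/1324457) - 27970/162999 = 372634*(-1324457/473488) - 27970/162999 = -246768854869/236744 - 27970/162999 = -40223083196521811/38589035256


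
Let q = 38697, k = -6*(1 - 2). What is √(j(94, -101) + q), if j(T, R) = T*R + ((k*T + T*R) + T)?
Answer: 3*√2263 ≈ 142.71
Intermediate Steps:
k = 6 (k = -6*(-1) = 6)
j(T, R) = 7*T + 2*R*T (j(T, R) = T*R + ((6*T + T*R) + T) = R*T + ((6*T + R*T) + T) = R*T + (7*T + R*T) = 7*T + 2*R*T)
√(j(94, -101) + q) = √(94*(7 + 2*(-101)) + 38697) = √(94*(7 - 202) + 38697) = √(94*(-195) + 38697) = √(-18330 + 38697) = √20367 = 3*√2263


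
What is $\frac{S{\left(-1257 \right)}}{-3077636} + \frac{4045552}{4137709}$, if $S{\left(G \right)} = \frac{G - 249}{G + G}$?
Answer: $\frac{5216857544490209}{5335697751712156} \approx 0.97773$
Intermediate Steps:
$S{\left(G \right)} = \frac{-249 + G}{2 G}$
$\frac{S{\left(-1257 \right)}}{-3077636} + \frac{4045552}{4137709} = \frac{\frac{1}{2} \frac{1}{-1257} \left(-249 - 1257\right)}{-3077636} + \frac{4045552}{4137709} = \frac{1}{2} \left(- \frac{1}{1257}\right) \left(-1506\right) \left(- \frac{1}{3077636}\right) + 4045552 \cdot \frac{1}{4137709} = \frac{251}{419} \left(- \frac{1}{3077636}\right) + \frac{4045552}{4137709} = - \frac{251}{1289529484} + \frac{4045552}{4137709} = \frac{5216857544490209}{5335697751712156}$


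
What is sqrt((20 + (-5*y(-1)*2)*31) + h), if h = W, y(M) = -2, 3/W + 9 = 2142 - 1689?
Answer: sqrt(3504677)/74 ≈ 25.298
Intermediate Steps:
W = 1/148 (W = 3/(-9 + (2142 - 1689)) = 3/(-9 + 453) = 3/444 = 3*(1/444) = 1/148 ≈ 0.0067568)
h = 1/148 ≈ 0.0067568
sqrt((20 + (-5*y(-1)*2)*31) + h) = sqrt((20 + (-5*(-2)*2)*31) + 1/148) = sqrt((20 + (10*2)*31) + 1/148) = sqrt((20 + 20*31) + 1/148) = sqrt((20 + 620) + 1/148) = sqrt(640 + 1/148) = sqrt(94721/148) = sqrt(3504677)/74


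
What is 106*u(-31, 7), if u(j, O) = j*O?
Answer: -23002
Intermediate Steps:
u(j, O) = O*j
106*u(-31, 7) = 106*(7*(-31)) = 106*(-217) = -23002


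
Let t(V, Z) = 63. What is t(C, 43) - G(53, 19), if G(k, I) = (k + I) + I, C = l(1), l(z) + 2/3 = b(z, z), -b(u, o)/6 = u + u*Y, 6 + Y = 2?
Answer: -28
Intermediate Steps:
Y = -4 (Y = -6 + 2 = -4)
b(u, o) = 18*u (b(u, o) = -6*(u + u*(-4)) = -6*(u - 4*u) = -(-18)*u = 18*u)
l(z) = -⅔ + 18*z
C = 52/3 (C = -⅔ + 18*1 = -⅔ + 18 = 52/3 ≈ 17.333)
G(k, I) = k + 2*I (G(k, I) = (I + k) + I = k + 2*I)
t(C, 43) - G(53, 19) = 63 - (53 + 2*19) = 63 - (53 + 38) = 63 - 1*91 = 63 - 91 = -28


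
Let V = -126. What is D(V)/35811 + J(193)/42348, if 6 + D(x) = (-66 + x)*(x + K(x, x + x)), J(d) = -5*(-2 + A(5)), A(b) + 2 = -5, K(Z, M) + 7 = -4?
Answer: 41306637/56167564 ≈ 0.73542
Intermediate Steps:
K(Z, M) = -11 (K(Z, M) = -7 - 4 = -11)
A(b) = -7 (A(b) = -2 - 5 = -7)
J(d) = 45 (J(d) = -5*(-2 - 7) = -5*(-9) = 45)
D(x) = -6 + (-66 + x)*(-11 + x) (D(x) = -6 + (-66 + x)*(x - 11) = -6 + (-66 + x)*(-11 + x))
D(V)/35811 + J(193)/42348 = (720 + (-126)² - 77*(-126))/35811 + 45/42348 = (720 + 15876 + 9702)*(1/35811) + 45*(1/42348) = 26298*(1/35811) + 15/14116 = 2922/3979 + 15/14116 = 41306637/56167564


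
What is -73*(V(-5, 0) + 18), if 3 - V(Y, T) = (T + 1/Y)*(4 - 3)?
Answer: -7738/5 ≈ -1547.6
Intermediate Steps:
V(Y, T) = 3 - T - 1/Y (V(Y, T) = 3 - (T + 1/Y)*(4 - 3) = 3 - (T + 1/Y) = 3 + (-T - 1/Y) = 3 - T - 1/Y)
-73*(V(-5, 0) + 18) = -73*((3 - 1*0 - 1/(-5)) + 18) = -73*((3 + 0 - 1*(-⅕)) + 18) = -73*((3 + 0 + ⅕) + 18) = -73*(16/5 + 18) = -73*106/5 = -7738/5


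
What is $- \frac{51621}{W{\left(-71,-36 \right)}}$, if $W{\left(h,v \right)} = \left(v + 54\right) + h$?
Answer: $\frac{51621}{53} \approx 973.98$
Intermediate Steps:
$W{\left(h,v \right)} = 54 + h + v$ ($W{\left(h,v \right)} = \left(54 + v\right) + h = 54 + h + v$)
$- \frac{51621}{W{\left(-71,-36 \right)}} = - \frac{51621}{54 - 71 - 36} = - \frac{51621}{-53} = \left(-51621\right) \left(- \frac{1}{53}\right) = \frac{51621}{53}$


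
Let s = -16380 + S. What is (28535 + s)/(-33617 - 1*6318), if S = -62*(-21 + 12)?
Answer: -12713/39935 ≈ -0.31834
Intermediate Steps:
S = 558 (S = -62*(-9) = 558)
s = -15822 (s = -16380 + 558 = -15822)
(28535 + s)/(-33617 - 1*6318) = (28535 - 15822)/(-33617 - 1*6318) = 12713/(-33617 - 6318) = 12713/(-39935) = 12713*(-1/39935) = -12713/39935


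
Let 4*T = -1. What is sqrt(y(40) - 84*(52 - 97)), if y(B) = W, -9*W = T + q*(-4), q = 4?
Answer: sqrt(136145)/6 ≈ 61.496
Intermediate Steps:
T = -1/4 (T = (1/4)*(-1) = -1/4 ≈ -0.25000)
W = 65/36 (W = -(-1/4 + 4*(-4))/9 = -(-1/4 - 16)/9 = -1/9*(-65/4) = 65/36 ≈ 1.8056)
y(B) = 65/36
sqrt(y(40) - 84*(52 - 97)) = sqrt(65/36 - 84*(52 - 97)) = sqrt(65/36 - 84*(-45)) = sqrt(65/36 + 3780) = sqrt(136145/36) = sqrt(136145)/6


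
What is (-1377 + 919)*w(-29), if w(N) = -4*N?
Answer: -53128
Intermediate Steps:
(-1377 + 919)*w(-29) = (-1377 + 919)*(-4*(-29)) = -458*116 = -53128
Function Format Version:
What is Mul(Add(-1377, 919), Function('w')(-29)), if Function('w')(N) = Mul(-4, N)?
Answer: -53128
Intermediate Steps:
Mul(Add(-1377, 919), Function('w')(-29)) = Mul(Add(-1377, 919), Mul(-4, -29)) = Mul(-458, 116) = -53128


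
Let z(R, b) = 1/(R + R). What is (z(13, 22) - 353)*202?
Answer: -926877/13 ≈ -71298.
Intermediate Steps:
z(R, b) = 1/(2*R)
(z(13, 22) - 353)*202 = ((½)/13 - 353)*202 = ((½)*(1/13) - 353)*202 = (1/26 - 353)*202 = -9177/26*202 = -926877/13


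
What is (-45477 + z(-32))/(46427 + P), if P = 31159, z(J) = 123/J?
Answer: -485129/827584 ≈ -0.58620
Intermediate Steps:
(-45477 + z(-32))/(46427 + P) = (-45477 + 123/(-32))/(46427 + 31159) = (-45477 + 123*(-1/32))/77586 = (-45477 - 123/32)*(1/77586) = -1455387/32*1/77586 = -485129/827584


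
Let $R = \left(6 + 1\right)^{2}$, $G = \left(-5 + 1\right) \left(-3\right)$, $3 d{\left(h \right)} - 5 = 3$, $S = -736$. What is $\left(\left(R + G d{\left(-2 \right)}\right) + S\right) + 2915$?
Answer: $2260$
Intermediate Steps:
$d{\left(h \right)} = \frac{8}{3}$ ($d{\left(h \right)} = \frac{5}{3} + \frac{1}{3} \cdot 3 = \frac{5}{3} + 1 = \frac{8}{3}$)
$G = 12$ ($G = \left(-4\right) \left(-3\right) = 12$)
$R = 49$ ($R = 7^{2} = 49$)
$\left(\left(R + G d{\left(-2 \right)}\right) + S\right) + 2915 = \left(\left(49 + 12 \cdot \frac{8}{3}\right) - 736\right) + 2915 = \left(\left(49 + 32\right) - 736\right) + 2915 = \left(81 - 736\right) + 2915 = -655 + 2915 = 2260$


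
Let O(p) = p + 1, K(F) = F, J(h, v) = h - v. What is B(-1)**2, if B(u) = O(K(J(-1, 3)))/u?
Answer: 9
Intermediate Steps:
O(p) = 1 + p
B(u) = -3/u (B(u) = (1 + (-1 - 1*3))/u = (1 + (-1 - 3))/u = (1 - 4)/u = -3/u)
B(-1)**2 = (-3/(-1))**2 = (-3*(-1))**2 = 3**2 = 9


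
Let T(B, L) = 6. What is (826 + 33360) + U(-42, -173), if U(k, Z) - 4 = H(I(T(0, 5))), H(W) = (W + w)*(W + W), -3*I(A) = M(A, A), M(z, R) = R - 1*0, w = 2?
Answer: 34190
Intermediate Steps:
M(z, R) = R (M(z, R) = R + 0 = R)
I(A) = -A/3
H(W) = 2*W*(2 + W) (H(W) = (W + 2)*(W + W) = (2 + W)*(2*W) = 2*W*(2 + W))
U(k, Z) = 4 (U(k, Z) = 4 + 2*(-⅓*6)*(2 - ⅓*6) = 4 + 2*(-2)*(2 - 2) = 4 + 2*(-2)*0 = 4 + 0 = 4)
(826 + 33360) + U(-42, -173) = (826 + 33360) + 4 = 34186 + 4 = 34190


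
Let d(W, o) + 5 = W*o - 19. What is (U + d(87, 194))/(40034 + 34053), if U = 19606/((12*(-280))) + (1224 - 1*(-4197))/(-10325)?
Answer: 1192812901/5245359600 ≈ 0.22740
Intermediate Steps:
U = -450299/70800 (U = 19606/(-3360) + (1224 + 4197)*(-1/10325) = 19606*(-1/3360) + 5421*(-1/10325) = -9803/1680 - 5421/10325 = -450299/70800 ≈ -6.3602)
d(W, o) = -24 + W*o (d(W, o) = -5 + (W*o - 19) = -5 + (-19 + W*o) = -24 + W*o)
(U + d(87, 194))/(40034 + 34053) = (-450299/70800 + (-24 + 87*194))/(40034 + 34053) = (-450299/70800 + (-24 + 16878))/74087 = (-450299/70800 + 16854)*(1/74087) = (1192812901/70800)*(1/74087) = 1192812901/5245359600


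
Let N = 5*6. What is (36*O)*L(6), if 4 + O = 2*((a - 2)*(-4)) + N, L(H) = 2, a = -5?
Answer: 5904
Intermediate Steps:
N = 30
O = 82 (O = -4 + (2*((-5 - 2)*(-4)) + 30) = -4 + (2*(-7*(-4)) + 30) = -4 + (2*28 + 30) = -4 + (56 + 30) = -4 + 86 = 82)
(36*O)*L(6) = (36*82)*2 = 2952*2 = 5904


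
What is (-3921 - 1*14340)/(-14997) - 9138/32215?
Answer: 150411843/161042785 ≈ 0.93399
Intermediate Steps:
(-3921 - 1*14340)/(-14997) - 9138/32215 = (-3921 - 14340)*(-1/14997) - 9138*1/32215 = -18261*(-1/14997) - 9138/32215 = 6087/4999 - 9138/32215 = 150411843/161042785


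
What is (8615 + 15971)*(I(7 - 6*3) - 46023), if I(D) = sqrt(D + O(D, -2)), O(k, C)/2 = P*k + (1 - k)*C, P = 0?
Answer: -1131521478 + 24586*I*sqrt(59) ≈ -1.1315e+9 + 1.8885e+5*I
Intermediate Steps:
O(k, C) = 2*C*(1 - k) (O(k, C) = 2*(0*k + (1 - k)*C) = 2*(0 + C*(1 - k)) = 2*(C*(1 - k)) = 2*C*(1 - k))
I(D) = sqrt(-4 + 5*D) (I(D) = sqrt(D + 2*(-2)*(1 - D)) = sqrt(D + (-4 + 4*D)) = sqrt(-4 + 5*D))
(8615 + 15971)*(I(7 - 6*3) - 46023) = (8615 + 15971)*(sqrt(-4 + 5*(7 - 6*3)) - 46023) = 24586*(sqrt(-4 + 5*(7 - 18)) - 46023) = 24586*(sqrt(-4 + 5*(-11)) - 46023) = 24586*(sqrt(-4 - 55) - 46023) = 24586*(sqrt(-59) - 46023) = 24586*(I*sqrt(59) - 46023) = 24586*(-46023 + I*sqrt(59)) = -1131521478 + 24586*I*sqrt(59)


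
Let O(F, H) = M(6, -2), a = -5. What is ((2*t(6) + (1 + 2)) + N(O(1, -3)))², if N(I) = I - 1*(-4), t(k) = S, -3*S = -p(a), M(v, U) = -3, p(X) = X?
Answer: 4/9 ≈ 0.44444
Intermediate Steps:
O(F, H) = -3
S = -5/3 (S = -(-1)*(-5)/3 = -⅓*5 = -5/3 ≈ -1.6667)
t(k) = -5/3
N(I) = 4 + I (N(I) = I + 4 = 4 + I)
((2*t(6) + (1 + 2)) + N(O(1, -3)))² = ((2*(-5/3) + (1 + 2)) + (4 - 3))² = ((-10/3 + 3) + 1)² = (-⅓ + 1)² = (⅔)² = 4/9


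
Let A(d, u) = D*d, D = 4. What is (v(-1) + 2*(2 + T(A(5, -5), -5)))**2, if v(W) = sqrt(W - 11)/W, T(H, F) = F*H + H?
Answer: 24324 + 624*I*sqrt(3) ≈ 24324.0 + 1080.8*I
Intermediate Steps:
A(d, u) = 4*d
T(H, F) = H + F*H
v(W) = sqrt(-11 + W)/W
(v(-1) + 2*(2 + T(A(5, -5), -5)))**2 = (sqrt(-11 - 1)/(-1) + 2*(2 + (4*5)*(1 - 5)))**2 = (-sqrt(-12) + 2*(2 + 20*(-4)))**2 = (-2*I*sqrt(3) + 2*(2 - 80))**2 = (-2*I*sqrt(3) + 2*(-78))**2 = (-2*I*sqrt(3) - 156)**2 = (-156 - 2*I*sqrt(3))**2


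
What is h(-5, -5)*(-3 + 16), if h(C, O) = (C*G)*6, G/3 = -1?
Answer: 1170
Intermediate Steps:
G = -3 (G = 3*(-1) = -3)
h(C, O) = -18*C (h(C, O) = (C*(-3))*6 = -3*C*6 = -18*C)
h(-5, -5)*(-3 + 16) = (-18*(-5))*(-3 + 16) = 90*13 = 1170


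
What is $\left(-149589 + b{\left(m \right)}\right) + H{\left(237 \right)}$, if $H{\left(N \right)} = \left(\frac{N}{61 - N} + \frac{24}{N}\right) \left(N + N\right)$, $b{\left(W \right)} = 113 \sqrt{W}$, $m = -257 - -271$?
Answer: $- \frac{13215777}{88} + 113 \sqrt{14} \approx -1.4976 \cdot 10^{5}$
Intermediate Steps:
$m = 14$ ($m = -257 + 271 = 14$)
$H{\left(N \right)} = 2 N \left(\frac{24}{N} + \frac{N}{61 - N}\right)$ ($H{\left(N \right)} = \left(\frac{24}{N} + \frac{N}{61 - N}\right) 2 N = 2 N \left(\frac{24}{N} + \frac{N}{61 - N}\right)$)
$\left(-149589 + b{\left(m \right)}\right) + H{\left(237 \right)} = \left(-149589 + 113 \sqrt{14}\right) + \frac{2 \left(-1464 - 237^{2} + 24 \cdot 237\right)}{-61 + 237} = \left(-149589 + 113 \sqrt{14}\right) + \frac{2 \left(-1464 - 56169 + 5688\right)}{176} = \left(-149589 + 113 \sqrt{14}\right) + 2 \cdot \frac{1}{176} \left(-1464 - 56169 + 5688\right) = \left(-149589 + 113 \sqrt{14}\right) + 2 \cdot \frac{1}{176} \left(-51945\right) = \left(-149589 + 113 \sqrt{14}\right) - \frac{51945}{88} = - \frac{13215777}{88} + 113 \sqrt{14}$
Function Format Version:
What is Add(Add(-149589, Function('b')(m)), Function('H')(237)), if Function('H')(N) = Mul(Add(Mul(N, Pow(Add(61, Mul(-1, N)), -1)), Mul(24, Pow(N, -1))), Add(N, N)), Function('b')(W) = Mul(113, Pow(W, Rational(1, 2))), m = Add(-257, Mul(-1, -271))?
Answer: Add(Rational(-13215777, 88), Mul(113, Pow(14, Rational(1, 2)))) ≈ -1.4976e+5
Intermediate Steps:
m = 14 (m = Add(-257, 271) = 14)
Function('H')(N) = Mul(2, N, Add(Mul(24, Pow(N, -1)), Mul(N, Pow(Add(61, Mul(-1, N)), -1)))) (Function('H')(N) = Mul(Add(Mul(24, Pow(N, -1)), Mul(N, Pow(Add(61, Mul(-1, N)), -1))), Mul(2, N)) = Mul(2, N, Add(Mul(24, Pow(N, -1)), Mul(N, Pow(Add(61, Mul(-1, N)), -1)))))
Add(Add(-149589, Function('b')(m)), Function('H')(237)) = Add(Add(-149589, Mul(113, Pow(14, Rational(1, 2)))), Mul(2, Pow(Add(-61, 237), -1), Add(-1464, Mul(-1, Pow(237, 2)), Mul(24, 237)))) = Add(Add(-149589, Mul(113, Pow(14, Rational(1, 2)))), Mul(2, Pow(176, -1), Add(-1464, Mul(-1, 56169), 5688))) = Add(Add(-149589, Mul(113, Pow(14, Rational(1, 2)))), Mul(2, Rational(1, 176), Add(-1464, -56169, 5688))) = Add(Add(-149589, Mul(113, Pow(14, Rational(1, 2)))), Mul(2, Rational(1, 176), -51945)) = Add(Add(-149589, Mul(113, Pow(14, Rational(1, 2)))), Rational(-51945, 88)) = Add(Rational(-13215777, 88), Mul(113, Pow(14, Rational(1, 2))))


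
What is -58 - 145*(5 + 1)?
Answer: -928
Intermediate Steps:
-58 - 145*(5 + 1) = -58 - 145*6 = -58 - 870 = -928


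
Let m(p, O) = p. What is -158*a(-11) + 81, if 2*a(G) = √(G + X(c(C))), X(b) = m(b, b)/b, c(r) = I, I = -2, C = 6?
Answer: 81 - 79*I*√10 ≈ 81.0 - 249.82*I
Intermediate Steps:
c(r) = -2
X(b) = 1 (X(b) = b/b = 1)
a(G) = √(1 + G)/2 (a(G) = √(G + 1)/2 = √(1 + G)/2)
-158*a(-11) + 81 = -79*√(1 - 11) + 81 = -79*√(-10) + 81 = -79*I*√10 + 81 = 81 - 79*I*√10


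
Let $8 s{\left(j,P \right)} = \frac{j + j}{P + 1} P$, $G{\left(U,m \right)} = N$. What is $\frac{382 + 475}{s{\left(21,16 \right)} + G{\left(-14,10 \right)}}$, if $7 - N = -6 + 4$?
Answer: $\frac{14569}{237} \approx 61.473$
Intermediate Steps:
$N = 9$ ($N = 7 - \left(-6 + 4\right) = 7 - -2 = 7 + 2 = 9$)
$G{\left(U,m \right)} = 9$
$s{\left(j,P \right)} = \frac{P j}{4 \left(1 + P\right)}$ ($s{\left(j,P \right)} = \frac{\frac{j + j}{P + 1} P}{8} = \frac{\frac{2 j}{1 + P} P}{8} = \frac{2 P j \frac{1}{1 + P}}{8} = \frac{P j}{4 \left(1 + P\right)}$)
$\frac{382 + 475}{s{\left(21,16 \right)} + G{\left(-14,10 \right)}} = \frac{382 + 475}{\frac{1}{4} \cdot 16 \cdot 21 \frac{1}{1 + 16} + 9} = \frac{857}{\frac{1}{4} \cdot 16 \cdot 21 \cdot \frac{1}{17} + 9} = \frac{857}{\frac{84}{17} + 9} = \frac{857}{\frac{237}{17}} = 857 \cdot \frac{17}{237} = \frac{14569}{237}$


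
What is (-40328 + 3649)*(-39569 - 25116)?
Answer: 2372581115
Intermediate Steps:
(-40328 + 3649)*(-39569 - 25116) = -36679*(-64685) = 2372581115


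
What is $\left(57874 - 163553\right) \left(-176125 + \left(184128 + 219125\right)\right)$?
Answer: $-24002659912$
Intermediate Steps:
$\left(57874 - 163553\right) \left(-176125 + \left(184128 + 219125\right)\right) = - 105679 \left(-176125 + 403253\right) = \left(-105679\right) 227128 = -24002659912$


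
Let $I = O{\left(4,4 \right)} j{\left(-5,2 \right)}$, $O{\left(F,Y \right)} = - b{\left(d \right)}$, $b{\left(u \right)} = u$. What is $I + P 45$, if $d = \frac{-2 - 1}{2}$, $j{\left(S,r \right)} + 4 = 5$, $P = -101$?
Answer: $- \frac{9087}{2} \approx -4543.5$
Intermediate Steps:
$j{\left(S,r \right)} = 1$ ($j{\left(S,r \right)} = -4 + 5 = 1$)
$d = - \frac{3}{2}$ ($d = \left(-3\right) \frac{1}{2} = - \frac{3}{2} \approx -1.5$)
$O{\left(F,Y \right)} = \frac{3}{2}$ ($O{\left(F,Y \right)} = \left(-1\right) \left(- \frac{3}{2}\right) = \frac{3}{2}$)
$I = \frac{3}{2}$ ($I = \frac{3}{2} \cdot 1 = \frac{3}{2} \approx 1.5$)
$I + P 45 = \frac{3}{2} - 4545 = - \frac{9087}{2}$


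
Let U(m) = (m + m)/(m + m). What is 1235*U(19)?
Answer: 1235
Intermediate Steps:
U(m) = 1 (U(m) = (2*m)/((2*m)) = (2*m)*(1/(2*m)) = 1)
1235*U(19) = 1235*1 = 1235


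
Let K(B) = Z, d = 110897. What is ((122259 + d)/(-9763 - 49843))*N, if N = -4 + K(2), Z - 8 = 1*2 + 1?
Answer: -816046/29803 ≈ -27.381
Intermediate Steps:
Z = 11 (Z = 8 + (1*2 + 1) = 8 + (2 + 1) = 8 + 3 = 11)
K(B) = 11
N = 7 (N = -4 + 11 = 7)
((122259 + d)/(-9763 - 49843))*N = ((122259 + 110897)/(-9763 - 49843))*7 = (233156/(-59606))*7 = (233156*(-1/59606))*7 = -116578/29803*7 = -816046/29803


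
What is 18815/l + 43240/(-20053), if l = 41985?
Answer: -287626841/168385041 ≈ -1.7081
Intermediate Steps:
18815/l + 43240/(-20053) = 18815/41985 + 43240/(-20053) = 18815*(1/41985) + 43240*(-1/20053) = 3763/8397 - 43240/20053 = -287626841/168385041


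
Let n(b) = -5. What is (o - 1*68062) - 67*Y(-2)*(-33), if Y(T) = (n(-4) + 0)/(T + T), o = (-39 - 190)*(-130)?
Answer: -142113/4 ≈ -35528.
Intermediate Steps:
o = 29770 (o = -229*(-130) = 29770)
Y(T) = -5/(2*T) (Y(T) = (-5 + 0)/(T + T) = -5*1/(2*T) = -5/(2*T))
(o - 1*68062) - 67*Y(-2)*(-33) = (29770 - 1*68062) - (-335)/(2*(-2))*(-33) = (29770 - 68062) - (-335)*(-1)/(2*2)*(-33) = -38292 - 67*5/4*(-33) = -38292 - 335/4*(-33) = -38292 + 11055/4 = -142113/4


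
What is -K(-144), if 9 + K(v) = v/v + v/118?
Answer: 544/59 ≈ 9.2203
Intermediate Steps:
K(v) = -8 + v/118 (K(v) = -9 + (v/v + v/118) = -9 + (1 + v*(1/118)) = -9 + (1 + v/118) = -8 + v/118)
-K(-144) = -(-8 + (1/118)*(-144)) = -(-8 - 72/59) = -1*(-544/59) = 544/59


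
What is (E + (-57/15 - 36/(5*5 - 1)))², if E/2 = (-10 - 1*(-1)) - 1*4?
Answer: 97969/100 ≈ 979.69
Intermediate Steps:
E = -26 (E = 2*((-10 - 1*(-1)) - 1*4) = 2*((-10 + 1) - 4) = 2*(-9 - 4) = 2*(-13) = -26)
(E + (-57/15 - 36/(5*5 - 1)))² = (-26 + (-57/15 - 36/(5*5 - 1)))² = (-26 + (-57*1/15 - 36/(25 - 1)))² = (-26 + (-19/5 - 36/24))² = (-26 + (-19/5 - 36*1/24))² = (-26 + (-19/5 - 3/2))² = (-26 - 53/10)² = (-313/10)² = 97969/100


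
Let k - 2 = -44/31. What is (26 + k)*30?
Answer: 24720/31 ≈ 797.42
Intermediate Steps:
k = 18/31 (k = 2 - 44/31 = 18/31 ≈ 0.58065)
(26 + k)*30 = (26 + 18/31)*30 = (824/31)*30 = 24720/31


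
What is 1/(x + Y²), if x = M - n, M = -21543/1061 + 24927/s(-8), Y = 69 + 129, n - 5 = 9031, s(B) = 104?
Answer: 110344/3353064867 ≈ 3.2908e-5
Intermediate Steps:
n = 9036 (n = 5 + 9031 = 9036)
Y = 198
M = 24207075/110344 (M = -21543/1061 + 24927/104 = 24207075/110344 ≈ 219.38)
x = -972861309/110344 (x = 24207075/110344 - 1*9036 = 24207075/110344 - 9036 = -972861309/110344 ≈ -8816.6)
1/(x + Y²) = 1/(-972861309/110344 + 198²) = 1/(-972861309/110344 + 39204) = 1/(3353064867/110344) = 110344/3353064867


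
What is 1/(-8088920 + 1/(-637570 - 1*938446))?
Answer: -1576016/12748267342721 ≈ -1.2363e-7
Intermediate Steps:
1/(-8088920 + 1/(-637570 - 1*938446)) = 1/(-8088920 + 1/(-637570 - 938446)) = 1/(-8088920 + 1/(-1576016)) = 1/(-8088920 - 1/1576016) = 1/(-12748267342721/1576016) = -1576016/12748267342721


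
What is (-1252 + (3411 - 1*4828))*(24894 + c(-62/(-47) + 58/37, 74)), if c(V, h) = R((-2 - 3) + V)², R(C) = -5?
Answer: -66508811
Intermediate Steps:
c(V, h) = 25 (c(V, h) = (-5)² = 25)
(-1252 + (3411 - 1*4828))*(24894 + c(-62/(-47) + 58/37, 74)) = (-1252 + (3411 - 1*4828))*(24894 + 25) = (-1252 + (3411 - 4828))*24919 = (-1252 - 1417)*24919 = -2669*24919 = -66508811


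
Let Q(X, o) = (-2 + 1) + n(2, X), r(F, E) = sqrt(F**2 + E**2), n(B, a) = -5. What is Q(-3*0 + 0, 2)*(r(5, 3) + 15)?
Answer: -90 - 6*sqrt(34) ≈ -124.99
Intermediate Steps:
r(F, E) = sqrt(E**2 + F**2)
Q(X, o) = -6 (Q(X, o) = (-2 + 1) - 5 = -1 - 5 = -6)
Q(-3*0 + 0, 2)*(r(5, 3) + 15) = -6*(sqrt(3**2 + 5**2) + 15) = -6*(sqrt(9 + 25) + 15) = -6*(sqrt(34) + 15) = -6*(15 + sqrt(34)) = -90 - 6*sqrt(34)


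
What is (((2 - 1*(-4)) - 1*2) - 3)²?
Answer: 1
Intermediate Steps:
(((2 - 1*(-4)) - 1*2) - 3)² = (((2 + 4) - 2) - 3)² = ((6 - 2) - 3)² = (4 - 3)² = 1² = 1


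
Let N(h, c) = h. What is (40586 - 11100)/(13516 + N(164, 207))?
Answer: 14743/6840 ≈ 2.1554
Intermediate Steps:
(40586 - 11100)/(13516 + N(164, 207)) = (40586 - 11100)/(13516 + 164) = 29486/13680 = 29486*(1/13680) = 14743/6840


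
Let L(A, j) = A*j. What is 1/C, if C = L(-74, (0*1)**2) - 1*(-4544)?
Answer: 1/4544 ≈ 0.00022007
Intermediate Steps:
C = 4544 (C = -74*(0*1)**2 - 1*(-4544) = -74*0**2 + 4544 = -74*0 + 4544 = 0 + 4544 = 4544)
1/C = 1/4544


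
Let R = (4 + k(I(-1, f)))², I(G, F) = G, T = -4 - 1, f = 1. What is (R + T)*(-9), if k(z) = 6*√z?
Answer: 225 - 432*I ≈ 225.0 - 432.0*I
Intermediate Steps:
T = -5
R = (4 + 6*I)² (R = (4 + 6*√(-1))² = (4 + 6*I)² ≈ -20.0 + 48.0*I)
(R + T)*(-9) = ((-20 + 48*I) - 5)*(-9) = (-25 + 48*I)*(-9) = 225 - 432*I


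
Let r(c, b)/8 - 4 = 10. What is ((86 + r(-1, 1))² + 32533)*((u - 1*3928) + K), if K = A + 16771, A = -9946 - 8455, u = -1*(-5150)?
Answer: -29268696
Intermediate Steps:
r(c, b) = 112 (r(c, b) = 32 + 8*10 = 32 + 80 = 112)
u = 5150
A = -18401
K = -1630 (K = -18401 + 16771 = -1630)
((86 + r(-1, 1))² + 32533)*((u - 1*3928) + K) = ((86 + 112)² + 32533)*((5150 - 1*3928) - 1630) = (198² + 32533)*((5150 - 3928) - 1630) = (39204 + 32533)*(1222 - 1630) = 71737*(-408) = -29268696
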